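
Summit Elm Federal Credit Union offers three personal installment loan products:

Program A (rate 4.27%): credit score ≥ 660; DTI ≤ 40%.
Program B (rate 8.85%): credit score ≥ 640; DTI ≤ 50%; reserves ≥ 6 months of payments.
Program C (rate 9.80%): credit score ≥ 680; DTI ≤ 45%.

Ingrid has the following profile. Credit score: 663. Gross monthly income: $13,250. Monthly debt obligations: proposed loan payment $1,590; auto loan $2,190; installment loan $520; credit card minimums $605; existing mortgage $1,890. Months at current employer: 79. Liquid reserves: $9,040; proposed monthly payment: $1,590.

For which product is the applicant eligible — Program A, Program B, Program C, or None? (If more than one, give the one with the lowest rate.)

Total debts = (1,590 + 2,190 + 520 + 605 + 1,890) = 6,795; DTI = 6,795/13,250 = 51.3%.
Reserves = 9,040/1,590 = 5.7 months.
Program A: score 663 ≥ 660; DTI 51.3% > 40% → does not qualify.
Program B: score 663 ≥ 640; DTI 51.3% > 50%; reserves 5.7 < 6 mo → does not qualify.
Program C: score 663 < 680; DTI 51.3% > 45% → does not qualify.

None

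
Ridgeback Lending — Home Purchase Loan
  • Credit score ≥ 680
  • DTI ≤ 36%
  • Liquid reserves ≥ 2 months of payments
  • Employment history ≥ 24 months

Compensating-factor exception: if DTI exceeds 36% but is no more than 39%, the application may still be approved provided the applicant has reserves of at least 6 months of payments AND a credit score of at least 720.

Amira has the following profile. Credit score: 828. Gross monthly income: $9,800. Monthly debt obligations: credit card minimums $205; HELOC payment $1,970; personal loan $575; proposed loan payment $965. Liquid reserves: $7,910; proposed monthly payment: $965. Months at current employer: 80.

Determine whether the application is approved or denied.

Approved

Credit score 828 ≥ 680 (meets base)
Total debts = (205 + 1,970 + 575 + 965) = 3,715. DTI: 3,715 ÷ 9,800 = 37.9%, over the 36% base limit.
Reserves: 7,910 ÷ 965 = 8.2 months (meets 2-month minimum)
Employment 80 ≥ 24 months
37.9% falls in the override range (36%–39%), so the compensating-factor test applies.
Override check — reserves: 8.2 mo (ok); score: 828 (ok).
Both compensating conditions met → exception applies.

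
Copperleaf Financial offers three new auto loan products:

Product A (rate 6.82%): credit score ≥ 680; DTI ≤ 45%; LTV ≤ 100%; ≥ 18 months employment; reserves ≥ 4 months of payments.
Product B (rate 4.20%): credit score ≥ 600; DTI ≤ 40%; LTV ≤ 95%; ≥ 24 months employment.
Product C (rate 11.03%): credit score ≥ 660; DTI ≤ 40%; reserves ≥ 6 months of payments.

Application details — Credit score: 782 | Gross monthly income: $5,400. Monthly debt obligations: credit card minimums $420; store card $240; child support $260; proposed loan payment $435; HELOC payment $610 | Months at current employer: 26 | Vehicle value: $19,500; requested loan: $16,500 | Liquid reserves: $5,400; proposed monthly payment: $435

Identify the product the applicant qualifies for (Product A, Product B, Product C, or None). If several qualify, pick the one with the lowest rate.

Product B

Total debts = (420 + 240 + 260 + 435 + 610) = 1,965; DTI = 1,965/5,400 = 36.4%.
LTV = 16,500/19,500 = 84.6%.
Reserves = 5,400/435 = 12.4 months.
Product A: score 782 ≥ 680; DTI 36.4% ≤ 45%; LTV 84.6% ≤ 100%; employment 26 ≥ 18 mo; reserves 12.4 ≥ 4 mo → qualifies.
Product B: score 782 ≥ 600; DTI 36.4% ≤ 40%; LTV 84.6% ≤ 95%; employment 26 ≥ 24 mo → qualifies.
Product C: score 782 ≥ 660; DTI 36.4% ≤ 40%; reserves 12.4 ≥ 6 mo → qualifies.
Qualifying: Product A, Product B, Product C. Lowest rate is 4.20% → Product B.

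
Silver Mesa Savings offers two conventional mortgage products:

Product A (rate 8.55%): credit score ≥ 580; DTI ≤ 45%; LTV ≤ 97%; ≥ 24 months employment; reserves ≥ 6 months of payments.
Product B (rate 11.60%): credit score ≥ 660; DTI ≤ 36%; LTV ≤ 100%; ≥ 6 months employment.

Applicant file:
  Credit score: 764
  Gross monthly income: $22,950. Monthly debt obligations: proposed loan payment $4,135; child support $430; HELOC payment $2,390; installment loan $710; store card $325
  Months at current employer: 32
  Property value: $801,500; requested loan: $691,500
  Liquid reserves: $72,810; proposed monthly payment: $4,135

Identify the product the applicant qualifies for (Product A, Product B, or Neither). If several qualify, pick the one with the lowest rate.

Product A

Total debts = (4,135 + 430 + 2,390 + 710 + 325) = 7,990; DTI = 7,990/22,950 = 34.8%.
LTV = 691,500/801,500 = 86.3%.
Reserves = 72,810/4,135 = 17.6 months.
Product A: score 764 ≥ 580; DTI 34.8% ≤ 45%; LTV 86.3% ≤ 97%; employment 32 ≥ 24 mo; reserves 17.6 ≥ 6 mo → qualifies.
Product B: score 764 ≥ 660; DTI 34.8% ≤ 36%; LTV 86.3% ≤ 100%; employment 32 ≥ 6 mo → qualifies.
Qualifying: Product A, Product B. Lowest rate is 8.55% → Product A.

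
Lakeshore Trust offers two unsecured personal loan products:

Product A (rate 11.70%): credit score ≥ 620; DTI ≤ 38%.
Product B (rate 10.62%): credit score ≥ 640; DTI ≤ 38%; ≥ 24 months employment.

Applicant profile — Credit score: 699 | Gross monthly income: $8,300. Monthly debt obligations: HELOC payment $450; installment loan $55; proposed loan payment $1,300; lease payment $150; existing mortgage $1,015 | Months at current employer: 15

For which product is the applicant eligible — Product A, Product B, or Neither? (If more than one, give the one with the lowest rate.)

Total debts = (450 + 55 + 1,300 + 150 + 1,015) = 2,970; DTI = 2,970/8,300 = 35.8%.
Product A: score 699 ≥ 620; DTI 35.8% ≤ 38% → qualifies.
Product B: score 699 ≥ 640; DTI 35.8% ≤ 38%; employment 15 < 24 mo → does not qualify.

Product A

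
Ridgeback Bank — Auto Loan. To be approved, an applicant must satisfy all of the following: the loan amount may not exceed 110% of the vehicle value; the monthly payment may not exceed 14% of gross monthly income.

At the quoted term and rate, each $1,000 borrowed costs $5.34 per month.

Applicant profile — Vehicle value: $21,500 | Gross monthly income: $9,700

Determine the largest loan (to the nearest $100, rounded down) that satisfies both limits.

$23,600

Payment cap: 14% × $9,700 = $1,358/month.
At $5.34 per $1,000, that supports 1,358/5.34 × 1,000 ≈ $254,307 → $254,300.
LTV cap: 110% × $21,500 = $23,650 → $23,600.
Binding constraint: loan-to-value.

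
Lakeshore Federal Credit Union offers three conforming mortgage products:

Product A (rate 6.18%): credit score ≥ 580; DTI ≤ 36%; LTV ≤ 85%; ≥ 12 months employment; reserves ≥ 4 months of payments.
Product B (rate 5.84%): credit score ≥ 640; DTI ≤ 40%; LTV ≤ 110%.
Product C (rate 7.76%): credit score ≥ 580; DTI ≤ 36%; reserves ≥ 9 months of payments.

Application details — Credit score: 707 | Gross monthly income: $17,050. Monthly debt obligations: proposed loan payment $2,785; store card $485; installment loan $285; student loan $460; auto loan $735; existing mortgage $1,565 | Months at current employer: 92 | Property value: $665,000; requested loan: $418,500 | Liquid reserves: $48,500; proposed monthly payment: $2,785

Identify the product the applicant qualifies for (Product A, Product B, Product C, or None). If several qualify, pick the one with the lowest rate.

Total debts = (2,785 + 485 + 285 + 460 + 735 + 1,565) = 6,315; DTI = 6,315/17,050 = 37%.
LTV = 418,500/665,000 = 62.9%.
Reserves = 48,500/2,785 = 17.4 months.
Product A: score 707 ≥ 580; DTI 37% > 36%; LTV 62.9% ≤ 85%; employment 92 ≥ 12 mo; reserves 17.4 ≥ 4 mo → does not qualify.
Product B: score 707 ≥ 640; DTI 37% ≤ 40%; LTV 62.9% ≤ 110% → qualifies.
Product C: score 707 ≥ 580; DTI 37% > 36%; reserves 17.4 ≥ 9 mo → does not qualify.

Product B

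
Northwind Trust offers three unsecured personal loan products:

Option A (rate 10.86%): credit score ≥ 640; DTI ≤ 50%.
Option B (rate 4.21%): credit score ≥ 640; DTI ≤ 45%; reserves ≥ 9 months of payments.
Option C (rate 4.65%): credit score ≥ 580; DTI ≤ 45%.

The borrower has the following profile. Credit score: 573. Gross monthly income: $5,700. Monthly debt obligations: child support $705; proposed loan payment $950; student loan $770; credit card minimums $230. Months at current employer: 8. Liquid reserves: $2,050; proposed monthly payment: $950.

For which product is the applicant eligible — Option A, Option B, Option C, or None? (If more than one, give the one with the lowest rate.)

Total debts = (705 + 950 + 770 + 230) = 2,655; DTI = 2,655/5,700 = 46.6%.
Reserves = 2,050/950 = 2.2 months.
Option A: score 573 < 640; DTI 46.6% ≤ 50% → does not qualify.
Option B: score 573 < 640; DTI 46.6% > 45%; reserves 2.2 < 9 mo → does not qualify.
Option C: score 573 < 580; DTI 46.6% > 45% → does not qualify.

None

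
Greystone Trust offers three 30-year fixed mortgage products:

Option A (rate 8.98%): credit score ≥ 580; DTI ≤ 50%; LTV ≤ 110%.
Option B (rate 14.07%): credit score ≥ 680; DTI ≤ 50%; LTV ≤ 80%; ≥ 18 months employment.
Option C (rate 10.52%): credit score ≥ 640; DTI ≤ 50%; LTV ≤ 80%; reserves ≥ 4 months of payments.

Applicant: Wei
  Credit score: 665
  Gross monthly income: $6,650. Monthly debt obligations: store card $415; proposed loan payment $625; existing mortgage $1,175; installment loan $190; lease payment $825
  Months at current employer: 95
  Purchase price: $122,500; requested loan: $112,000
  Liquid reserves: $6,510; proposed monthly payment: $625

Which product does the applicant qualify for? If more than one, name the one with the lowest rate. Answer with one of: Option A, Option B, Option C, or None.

Total debts = (415 + 625 + 1,175 + 190 + 825) = 3,230; DTI = 3,230/6,650 = 48.6%.
LTV = 112,000/122,500 = 91.4%.
Reserves = 6,510/625 = 10.4 months.
Option A: score 665 ≥ 580; DTI 48.6% ≤ 50%; LTV 91.4% ≤ 110% → qualifies.
Option B: score 665 < 680; DTI 48.6% ≤ 50%; LTV 91.4% > 80%; employment 95 ≥ 18 mo → does not qualify.
Option C: score 665 ≥ 640; DTI 48.6% ≤ 50%; LTV 91.4% > 80%; reserves 10.4 ≥ 4 mo → does not qualify.

Option A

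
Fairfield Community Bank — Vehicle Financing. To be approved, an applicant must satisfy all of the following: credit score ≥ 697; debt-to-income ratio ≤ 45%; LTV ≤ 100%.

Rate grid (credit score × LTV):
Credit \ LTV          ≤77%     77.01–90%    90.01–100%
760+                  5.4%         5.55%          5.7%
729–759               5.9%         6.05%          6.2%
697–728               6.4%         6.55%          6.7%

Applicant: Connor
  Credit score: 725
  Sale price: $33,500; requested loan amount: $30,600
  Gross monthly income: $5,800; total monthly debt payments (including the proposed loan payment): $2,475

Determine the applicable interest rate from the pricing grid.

Credit score 725 ≥ 697; Debt-to-income = 2,475/5,800 = 42.7% — meets 45% limit
LTV: 30,600 ÷ 33,500 = 91.3%, within 100% cap
Credit 725 → row 697–728; LTV 91.3% → column 90.01–100%. Grid cell → 6.7%.

6.7%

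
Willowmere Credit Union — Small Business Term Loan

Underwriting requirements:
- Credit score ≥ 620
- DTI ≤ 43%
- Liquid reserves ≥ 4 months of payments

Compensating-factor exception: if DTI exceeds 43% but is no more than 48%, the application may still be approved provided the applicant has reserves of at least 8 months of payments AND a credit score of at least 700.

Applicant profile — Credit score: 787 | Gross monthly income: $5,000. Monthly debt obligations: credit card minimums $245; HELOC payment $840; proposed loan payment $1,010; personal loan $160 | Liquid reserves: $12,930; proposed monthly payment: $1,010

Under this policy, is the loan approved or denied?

Credit score 787 ≥ 620 (meets base)
Total debts = (245 + 840 + 1,010 + 160) = 2,255. DTI: 2,255 ÷ 5,000 = 45.1%, over the 43% base limit.
Reserves: 12,930 ÷ 1,010 = 12.8 months (meets 4-month minimum)
DTI 45.1% is within the 43%–48% exception band; checking compensating factors.
Override check — reserves: 12.8 mo (ok); score: 787 (ok).
Both override conditions satisfied; DTI exception granted.

Approved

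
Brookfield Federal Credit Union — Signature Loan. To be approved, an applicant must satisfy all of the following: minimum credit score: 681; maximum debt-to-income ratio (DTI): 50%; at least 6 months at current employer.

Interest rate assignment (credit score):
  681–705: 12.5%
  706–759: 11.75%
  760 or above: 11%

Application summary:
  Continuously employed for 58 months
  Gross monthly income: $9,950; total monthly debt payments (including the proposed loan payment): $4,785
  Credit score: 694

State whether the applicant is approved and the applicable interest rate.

Approved at 12.5%

Credit score 694 ≥ 681 (meets minimum)
Employment 58 ≥ 6 months
DTI = 4,785/9,950 = 48.1% ≤ 50%
All requirements met. Score 694 falls in the 681–705 tier → 12.5%.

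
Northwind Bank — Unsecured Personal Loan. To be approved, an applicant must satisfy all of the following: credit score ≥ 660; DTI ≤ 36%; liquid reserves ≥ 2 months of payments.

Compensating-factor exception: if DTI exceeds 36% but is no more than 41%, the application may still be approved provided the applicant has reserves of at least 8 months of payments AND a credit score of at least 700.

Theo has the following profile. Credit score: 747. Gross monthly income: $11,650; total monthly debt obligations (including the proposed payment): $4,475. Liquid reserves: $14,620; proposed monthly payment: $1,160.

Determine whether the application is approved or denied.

Credit score 747 ≥ 660 (meets base)
DTI: 4,475 ÷ 11,650 = 38.4%, over the 36% base limit.
Liquid reserves cover 14,620/1,160 = 12.6 months — ≥ 2 required
38.4% falls in the override range (36%–41%), so the compensating-factor test applies.
Reserves 12.6 ≥ 8 months; credit score 747 ≥ 700.
Both compensating conditions met → exception applies.

Approved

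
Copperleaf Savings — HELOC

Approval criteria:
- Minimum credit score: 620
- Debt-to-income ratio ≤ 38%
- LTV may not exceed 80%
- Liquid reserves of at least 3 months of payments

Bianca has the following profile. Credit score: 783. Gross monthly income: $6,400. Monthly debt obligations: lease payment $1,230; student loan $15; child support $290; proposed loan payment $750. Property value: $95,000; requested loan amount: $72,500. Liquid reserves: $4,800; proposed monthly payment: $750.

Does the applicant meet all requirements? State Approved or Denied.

Approved

Credit score 783 ≥ 620 (meets)
Total monthly debts = (1,230 + 15 + 290 + 750) = 2,285. Debt-to-income = 2,285/6,400 = 35.7% — meets 38% limit
LTV: 72,500 ÷ 95,000 = 76.3%, within 80% cap
Liquid reserves cover 4,800/750 = 6.4 months — ≥ 3 required
All criteria satisfied.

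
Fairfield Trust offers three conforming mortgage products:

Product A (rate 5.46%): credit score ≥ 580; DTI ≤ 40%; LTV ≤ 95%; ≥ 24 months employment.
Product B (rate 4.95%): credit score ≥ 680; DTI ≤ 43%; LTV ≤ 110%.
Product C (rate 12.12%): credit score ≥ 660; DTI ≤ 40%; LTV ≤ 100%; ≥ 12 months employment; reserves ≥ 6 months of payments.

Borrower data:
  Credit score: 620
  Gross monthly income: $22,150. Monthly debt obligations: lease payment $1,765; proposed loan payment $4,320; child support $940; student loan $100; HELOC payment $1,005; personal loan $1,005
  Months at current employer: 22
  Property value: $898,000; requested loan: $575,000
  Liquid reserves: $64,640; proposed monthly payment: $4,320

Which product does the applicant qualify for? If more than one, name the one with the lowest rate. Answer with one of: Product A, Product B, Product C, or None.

Total debts = (1,765 + 4,320 + 940 + 100 + 1,005 + 1,005) = 9,135; DTI = 9,135/22,150 = 41.2%.
LTV = 575,000/898,000 = 64%.
Reserves = 64,640/4,320 = 15.0 months.
Product A: score 620 ≥ 580; DTI 41.2% > 40%; LTV 64% ≤ 95%; employment 22 < 24 mo → does not qualify.
Product B: score 620 < 680; DTI 41.2% ≤ 43%; LTV 64% ≤ 110% → does not qualify.
Product C: score 620 < 660; DTI 41.2% > 40%; LTV 64% ≤ 100%; employment 22 ≥ 12 mo; reserves 15.0 ≥ 6 mo → does not qualify.

None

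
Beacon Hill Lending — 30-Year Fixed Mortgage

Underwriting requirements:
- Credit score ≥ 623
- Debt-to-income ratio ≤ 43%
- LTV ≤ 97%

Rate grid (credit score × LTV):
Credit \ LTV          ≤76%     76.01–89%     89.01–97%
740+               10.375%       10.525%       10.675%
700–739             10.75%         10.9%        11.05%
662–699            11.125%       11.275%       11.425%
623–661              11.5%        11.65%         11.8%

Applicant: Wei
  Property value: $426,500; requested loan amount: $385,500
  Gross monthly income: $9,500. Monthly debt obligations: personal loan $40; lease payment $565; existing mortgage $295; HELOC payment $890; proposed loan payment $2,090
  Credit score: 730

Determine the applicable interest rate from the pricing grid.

11.05%

Credit score 730 ≥ 623; Total monthly debts = (40 + 565 + 295 + 890 + 2,090) = 3,880. DTI: 3,880 ÷ 9,500 = 40.8%, within the 43% cap
LTV = 385,500/426,500 = 90.4% ≤ 97%
Credit 730 → row 700–739; LTV 90.4% → column 89.01–97%. Grid cell → 11.05%.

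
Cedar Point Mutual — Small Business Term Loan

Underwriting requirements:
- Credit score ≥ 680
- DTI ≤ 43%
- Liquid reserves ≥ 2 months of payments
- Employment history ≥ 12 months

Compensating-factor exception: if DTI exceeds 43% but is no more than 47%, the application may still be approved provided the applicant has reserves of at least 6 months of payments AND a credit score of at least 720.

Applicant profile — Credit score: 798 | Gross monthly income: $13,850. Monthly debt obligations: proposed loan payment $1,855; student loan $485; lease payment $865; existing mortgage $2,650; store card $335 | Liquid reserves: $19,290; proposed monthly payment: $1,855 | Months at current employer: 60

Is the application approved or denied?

Credit score 798 ≥ 680 (meets base)
Total debts = (1,855 + 485 + 865 + 2,650 + 335) = 6,190. DTI = 6,190/13,850 = 44.7% > 43% — standard DTI limit exceeded.
Liquid reserves cover 19,290/1,855 = 10.4 months — ≥ 2 required
Employment 60 ≥ 12 months
44.7% falls in the override range (43%–47%), so the compensating-factor test applies.
Reserves 10.4 ≥ 6 months; credit score 798 ≥ 720.
Both override conditions satisfied; DTI exception granted.

Approved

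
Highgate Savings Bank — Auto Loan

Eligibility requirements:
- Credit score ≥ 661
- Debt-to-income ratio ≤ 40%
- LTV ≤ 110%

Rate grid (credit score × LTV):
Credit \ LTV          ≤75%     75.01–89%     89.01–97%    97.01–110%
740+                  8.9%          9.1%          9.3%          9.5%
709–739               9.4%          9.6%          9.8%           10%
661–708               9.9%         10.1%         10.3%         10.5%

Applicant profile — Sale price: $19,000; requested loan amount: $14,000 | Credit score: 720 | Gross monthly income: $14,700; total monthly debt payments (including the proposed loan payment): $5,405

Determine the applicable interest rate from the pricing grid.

9.4%

Credit score 720 ≥ 661; DTI = 5,405/14,700 = 36.8% ≤ 40%
LTV = 14,000/19,000 = 73.7% ≤ 110%
Score 720 is in the 709–739 band; LTV 73.7% is in the ≤75% band → 9.4%.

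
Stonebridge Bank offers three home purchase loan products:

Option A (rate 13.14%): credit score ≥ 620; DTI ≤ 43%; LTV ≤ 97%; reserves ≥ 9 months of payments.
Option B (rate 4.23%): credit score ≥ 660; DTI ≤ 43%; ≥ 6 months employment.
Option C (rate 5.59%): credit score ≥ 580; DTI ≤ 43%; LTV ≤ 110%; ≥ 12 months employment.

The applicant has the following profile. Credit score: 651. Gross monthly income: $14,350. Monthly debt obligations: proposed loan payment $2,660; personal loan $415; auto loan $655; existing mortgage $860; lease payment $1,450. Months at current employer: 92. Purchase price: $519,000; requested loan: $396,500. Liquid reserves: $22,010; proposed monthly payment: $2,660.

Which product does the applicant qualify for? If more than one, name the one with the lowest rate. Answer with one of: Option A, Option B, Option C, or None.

Option C

Total debts = (2,660 + 415 + 655 + 860 + 1,450) = 6,040; DTI = 6,040/14,350 = 42.1%.
LTV = 396,500/519,000 = 76.4%.
Reserves = 22,010/2,660 = 8.3 months.
Option A: score 651 ≥ 620; DTI 42.1% ≤ 43%; LTV 76.4% ≤ 97%; reserves 8.3 < 9 mo → does not qualify.
Option B: score 651 < 660; DTI 42.1% ≤ 43%; employment 92 ≥ 6 mo → does not qualify.
Option C: score 651 ≥ 580; DTI 42.1% ≤ 43%; LTV 76.4% ≤ 110%; employment 92 ≥ 12 mo → qualifies.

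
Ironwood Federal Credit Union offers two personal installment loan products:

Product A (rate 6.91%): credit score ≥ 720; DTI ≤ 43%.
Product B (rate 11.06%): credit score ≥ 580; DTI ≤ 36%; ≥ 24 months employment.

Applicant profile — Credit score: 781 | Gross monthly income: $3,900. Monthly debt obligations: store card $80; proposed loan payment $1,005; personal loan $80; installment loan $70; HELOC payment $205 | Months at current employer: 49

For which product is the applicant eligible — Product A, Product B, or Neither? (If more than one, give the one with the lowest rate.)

Product A

Total debts = (80 + 1,005 + 80 + 70 + 205) = 1,440; DTI = 1,440/3,900 = 36.9%.
Product A: score 781 ≥ 720; DTI 36.9% ≤ 43% → qualifies.
Product B: score 781 ≥ 580; DTI 36.9% > 36%; employment 49 ≥ 24 mo → does not qualify.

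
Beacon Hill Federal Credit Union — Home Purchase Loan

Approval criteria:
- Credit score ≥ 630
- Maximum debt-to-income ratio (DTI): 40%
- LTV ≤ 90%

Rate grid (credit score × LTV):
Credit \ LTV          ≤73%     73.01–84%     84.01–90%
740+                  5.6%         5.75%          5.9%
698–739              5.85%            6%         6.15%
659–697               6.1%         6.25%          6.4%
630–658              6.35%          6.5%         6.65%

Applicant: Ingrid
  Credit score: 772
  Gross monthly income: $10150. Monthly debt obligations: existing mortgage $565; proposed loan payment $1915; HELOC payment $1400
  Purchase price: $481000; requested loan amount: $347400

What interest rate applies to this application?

5.6%

Credit score 772 ≥ 630; Total monthly debts = (565 + 1,915 + 1,400) = 3,880. DTI = 3,880/10,150 = 38.2% ≤ 40%
Loan-to-value = 347,400/481,000 = 72.2% — pass (90% max)
Row: 772 falls in 740+. Column: 72.2% falls in ≤73%. Rate = 5.6%.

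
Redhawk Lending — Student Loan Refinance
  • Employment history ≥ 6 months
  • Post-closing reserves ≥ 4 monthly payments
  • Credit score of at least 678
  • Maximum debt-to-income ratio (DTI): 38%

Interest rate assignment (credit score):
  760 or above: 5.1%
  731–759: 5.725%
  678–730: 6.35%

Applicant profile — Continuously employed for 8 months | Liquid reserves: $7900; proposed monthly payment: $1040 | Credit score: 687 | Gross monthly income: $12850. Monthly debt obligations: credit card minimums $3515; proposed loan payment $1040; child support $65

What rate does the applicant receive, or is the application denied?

Approved at 6.35%

Credit score 687 ≥ 678 (meets minimum)
Employment 8 ≥ 6 months
Total monthly debts = (3,515 + 1,040 + 65) = 4,620. DTI = 4,620/12,850 = 36% ≤ 38%
Liquid reserves cover 7,900/1,040 = 7.6 months — ≥ 4 required
All requirements met. Score 687 falls in the 678–730 tier → 6.35%.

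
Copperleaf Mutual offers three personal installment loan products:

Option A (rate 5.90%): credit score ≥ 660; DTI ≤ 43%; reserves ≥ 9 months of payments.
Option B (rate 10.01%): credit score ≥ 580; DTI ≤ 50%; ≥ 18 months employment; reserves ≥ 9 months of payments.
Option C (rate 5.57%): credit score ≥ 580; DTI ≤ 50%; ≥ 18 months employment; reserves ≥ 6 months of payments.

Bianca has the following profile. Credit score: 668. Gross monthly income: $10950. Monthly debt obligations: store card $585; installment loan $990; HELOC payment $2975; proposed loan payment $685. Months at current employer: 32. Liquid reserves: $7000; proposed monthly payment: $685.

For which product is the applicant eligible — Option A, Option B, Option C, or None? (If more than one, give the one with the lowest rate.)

Option C

Total debts = (585 + 990 + 2,975 + 685) = 5,235; DTI = 5,235/10,950 = 47.8%.
Reserves = 7,000/685 = 10.2 months.
Option A: score 668 ≥ 660; DTI 47.8% > 43%; reserves 10.2 ≥ 9 mo → does not qualify.
Option B: score 668 ≥ 580; DTI 47.8% ≤ 50%; employment 32 ≥ 18 mo; reserves 10.2 ≥ 9 mo → qualifies.
Option C: score 668 ≥ 580; DTI 47.8% ≤ 50%; employment 32 ≥ 18 mo; reserves 10.2 ≥ 6 mo → qualifies.
Qualifying: Option B, Option C. Lowest rate is 5.57% → Option C.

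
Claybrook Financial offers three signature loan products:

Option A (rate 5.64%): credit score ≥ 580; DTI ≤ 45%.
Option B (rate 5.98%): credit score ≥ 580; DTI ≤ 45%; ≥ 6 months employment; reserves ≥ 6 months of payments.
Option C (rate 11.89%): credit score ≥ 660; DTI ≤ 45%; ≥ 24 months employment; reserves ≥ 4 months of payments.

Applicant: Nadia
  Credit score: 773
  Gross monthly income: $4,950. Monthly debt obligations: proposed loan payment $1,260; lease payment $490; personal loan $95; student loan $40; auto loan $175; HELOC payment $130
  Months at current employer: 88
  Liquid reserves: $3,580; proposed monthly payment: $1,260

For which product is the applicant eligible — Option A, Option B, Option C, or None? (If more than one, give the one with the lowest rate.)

Option A

Total debts = (1,260 + 490 + 95 + 40 + 175 + 130) = 2,190; DTI = 2,190/4,950 = 44.2%.
Reserves = 3,580/1,260 = 2.8 months.
Option A: score 773 ≥ 580; DTI 44.2% ≤ 45% → qualifies.
Option B: score 773 ≥ 580; DTI 44.2% ≤ 45%; employment 88 ≥ 6 mo; reserves 2.8 < 6 mo → does not qualify.
Option C: score 773 ≥ 660; DTI 44.2% ≤ 45%; employment 88 ≥ 24 mo; reserves 2.8 < 4 mo → does not qualify.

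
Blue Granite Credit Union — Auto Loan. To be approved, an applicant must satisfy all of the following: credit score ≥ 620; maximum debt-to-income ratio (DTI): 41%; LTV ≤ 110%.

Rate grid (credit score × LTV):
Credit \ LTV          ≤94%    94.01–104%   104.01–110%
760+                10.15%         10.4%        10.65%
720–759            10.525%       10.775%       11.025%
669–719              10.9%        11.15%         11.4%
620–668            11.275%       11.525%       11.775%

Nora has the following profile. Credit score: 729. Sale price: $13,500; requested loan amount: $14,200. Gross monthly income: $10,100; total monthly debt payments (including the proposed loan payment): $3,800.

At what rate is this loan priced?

11.025%

Credit score 729 ≥ 620; Debt-to-income = 3,800/10,100 = 37.6% — meets 41% limit
LTV: 14,200 ÷ 13,500 = 105.2%, within 110% cap
Score 729 is in the 720–759 band; LTV 105.2% is in the 104.01–110% band → 11.025%.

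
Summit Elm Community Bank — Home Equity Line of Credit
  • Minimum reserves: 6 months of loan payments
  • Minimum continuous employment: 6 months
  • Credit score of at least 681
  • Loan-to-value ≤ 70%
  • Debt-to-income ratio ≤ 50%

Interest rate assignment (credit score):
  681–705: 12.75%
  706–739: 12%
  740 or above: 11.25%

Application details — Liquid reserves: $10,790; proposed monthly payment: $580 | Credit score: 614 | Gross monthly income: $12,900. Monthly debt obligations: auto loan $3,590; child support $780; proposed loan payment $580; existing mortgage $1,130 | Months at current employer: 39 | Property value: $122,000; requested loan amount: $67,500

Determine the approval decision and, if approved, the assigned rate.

Credit score 614 < 681 (below minimum)
Liquid reserves cover 10,790/580 = 18.6 months — ≥ 6 required
Total monthly debts = (3,590 + 780 + 580 + 1,130) = 6,080. Debt-to-income = 6,080/12,900 = 47.1% — meets 50% limit
Employment 39 ≥ 6 months
LTV = 67,500/122,000 = 55.3% ≤ 70%
Not all requirements met → denied.

Denied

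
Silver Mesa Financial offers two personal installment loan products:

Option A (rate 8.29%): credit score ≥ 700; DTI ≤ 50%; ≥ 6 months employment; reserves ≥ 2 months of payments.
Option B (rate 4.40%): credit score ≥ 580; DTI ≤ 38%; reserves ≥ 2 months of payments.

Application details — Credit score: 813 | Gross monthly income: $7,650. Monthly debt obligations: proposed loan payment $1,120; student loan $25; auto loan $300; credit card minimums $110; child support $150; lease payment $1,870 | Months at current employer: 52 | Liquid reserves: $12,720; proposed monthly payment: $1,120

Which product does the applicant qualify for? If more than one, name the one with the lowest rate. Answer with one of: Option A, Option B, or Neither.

Total debts = (1,120 + 25 + 300 + 110 + 150 + 1,870) = 3,575; DTI = 3,575/7,650 = 46.7%.
Reserves = 12,720/1,120 = 11.4 months.
Option A: score 813 ≥ 700; DTI 46.7% ≤ 50%; employment 52 ≥ 6 mo; reserves 11.4 ≥ 2 mo → qualifies.
Option B: score 813 ≥ 580; DTI 46.7% > 38%; reserves 11.4 ≥ 2 mo → does not qualify.

Option A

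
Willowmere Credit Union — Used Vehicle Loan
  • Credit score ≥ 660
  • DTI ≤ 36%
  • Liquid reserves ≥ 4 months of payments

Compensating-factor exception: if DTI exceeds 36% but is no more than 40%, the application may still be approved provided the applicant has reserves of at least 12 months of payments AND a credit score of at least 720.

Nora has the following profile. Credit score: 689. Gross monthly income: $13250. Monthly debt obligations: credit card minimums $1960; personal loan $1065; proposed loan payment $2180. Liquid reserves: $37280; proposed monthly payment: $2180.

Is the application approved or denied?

Denied

Credit score 689 ≥ 660 (meets base)
Total debts = (1,960 + 1,065 + 2,180) = 5,205. DTI: 5,205 ÷ 13,250 = 39.3%, over the 36% base limit.
Reserves = 37,280/2,180 = 17.1 months ≥ 4
39.3% falls in the override range (36%–40%), so the compensating-factor test applies.
Reserves 17.1 ≥ 12 months; credit score 689 < 720.
Override conditions not both satisfied; exception does not apply.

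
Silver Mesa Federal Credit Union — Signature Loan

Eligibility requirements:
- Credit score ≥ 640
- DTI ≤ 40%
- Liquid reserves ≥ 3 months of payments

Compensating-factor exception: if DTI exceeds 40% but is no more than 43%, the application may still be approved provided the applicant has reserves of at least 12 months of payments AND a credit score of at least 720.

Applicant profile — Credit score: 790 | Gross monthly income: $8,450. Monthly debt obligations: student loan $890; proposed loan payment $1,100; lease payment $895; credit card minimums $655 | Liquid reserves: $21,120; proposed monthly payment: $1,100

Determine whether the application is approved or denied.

Approved

Credit score 790 ≥ 640 (meets base)
Total debts = (890 + 1,100 + 895 + 655) = 3,540. DTI: 3,540 ÷ 8,450 = 41.9%, over the 40% base limit.
Liquid reserves cover 21,120/1,100 = 19.2 months — ≥ 3 required
DTI 41.9% is within the 40%–43% exception band; checking compensating factors.
Override check — reserves: 19.2 mo (ok); score: 790 (ok).
Both override conditions satisfied; DTI exception granted.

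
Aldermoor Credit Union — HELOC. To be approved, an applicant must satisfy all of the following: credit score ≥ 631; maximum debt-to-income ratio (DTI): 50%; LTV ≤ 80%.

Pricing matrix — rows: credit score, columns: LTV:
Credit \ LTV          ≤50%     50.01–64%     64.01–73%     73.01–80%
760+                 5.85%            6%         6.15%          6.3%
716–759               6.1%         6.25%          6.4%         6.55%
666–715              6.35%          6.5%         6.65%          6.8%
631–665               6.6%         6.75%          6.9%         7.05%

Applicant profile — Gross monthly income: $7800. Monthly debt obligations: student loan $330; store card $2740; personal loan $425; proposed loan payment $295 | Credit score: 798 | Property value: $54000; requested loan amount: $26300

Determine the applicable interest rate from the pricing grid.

5.85%

Credit score 798 ≥ 631; Total monthly debts = (330 + 2,740 + 425 + 295) = 3,790. DTI: 3,790 ÷ 7,800 = 48.6%, within the 50% cap
Loan-to-value = 26,300/54,000 = 48.7% — pass (80% max)
Row: 798 falls in 760+. Column: 48.7% falls in ≤50%. Rate = 5.85%.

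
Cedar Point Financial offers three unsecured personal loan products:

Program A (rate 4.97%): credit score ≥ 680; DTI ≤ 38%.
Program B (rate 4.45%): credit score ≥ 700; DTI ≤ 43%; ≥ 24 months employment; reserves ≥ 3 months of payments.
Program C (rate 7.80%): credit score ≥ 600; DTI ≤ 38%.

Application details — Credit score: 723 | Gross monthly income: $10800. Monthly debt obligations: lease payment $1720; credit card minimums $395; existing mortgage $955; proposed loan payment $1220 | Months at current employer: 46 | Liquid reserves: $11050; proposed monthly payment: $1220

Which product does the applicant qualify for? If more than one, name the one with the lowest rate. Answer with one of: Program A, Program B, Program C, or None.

Total debts = (1,720 + 395 + 955 + 1,220) = 4,290; DTI = 4,290/10,800 = 39.7%.
Reserves = 11,050/1,220 = 9.1 months.
Program A: score 723 ≥ 680; DTI 39.7% > 38% → does not qualify.
Program B: score 723 ≥ 700; DTI 39.7% ≤ 43%; employment 46 ≥ 24 mo; reserves 9.1 ≥ 3 mo → qualifies.
Program C: score 723 ≥ 600; DTI 39.7% > 38% → does not qualify.

Program B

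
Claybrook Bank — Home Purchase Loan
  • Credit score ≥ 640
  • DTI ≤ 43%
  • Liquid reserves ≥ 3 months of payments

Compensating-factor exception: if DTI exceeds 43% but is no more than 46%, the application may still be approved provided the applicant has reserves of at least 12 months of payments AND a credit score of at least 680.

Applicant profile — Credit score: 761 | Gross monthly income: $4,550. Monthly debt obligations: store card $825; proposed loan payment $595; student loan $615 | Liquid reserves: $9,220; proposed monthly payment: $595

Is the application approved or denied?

Approved

Credit score 761 ≥ 640 (meets base)
Total debts = (825 + 595 + 615) = 2,035. DTI = 2,035/4,550 = 44.7% > 43% — standard DTI limit exceeded.
Reserves: 9,220 ÷ 595 = 15.5 months (meets 3-month minimum)
DTI 44.7% is within the 43%–46% exception band; checking compensating factors.
Override check — reserves: 15.5 mo (ok); score: 761 (ok).
Both override conditions satisfied; DTI exception granted.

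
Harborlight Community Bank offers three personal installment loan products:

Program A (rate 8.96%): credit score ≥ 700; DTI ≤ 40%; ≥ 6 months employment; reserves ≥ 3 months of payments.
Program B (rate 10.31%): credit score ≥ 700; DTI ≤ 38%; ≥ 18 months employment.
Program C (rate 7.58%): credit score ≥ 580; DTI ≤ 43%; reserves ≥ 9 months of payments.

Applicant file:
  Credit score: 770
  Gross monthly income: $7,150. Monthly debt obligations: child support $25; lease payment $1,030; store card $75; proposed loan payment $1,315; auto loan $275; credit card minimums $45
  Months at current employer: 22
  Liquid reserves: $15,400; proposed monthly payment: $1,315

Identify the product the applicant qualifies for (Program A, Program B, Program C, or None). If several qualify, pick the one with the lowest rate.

Program C

Total debts = (25 + 1,030 + 75 + 1,315 + 275 + 45) = 2,765; DTI = 2,765/7,150 = 38.7%.
Reserves = 15,400/1,315 = 11.7 months.
Program A: score 770 ≥ 700; DTI 38.7% ≤ 40%; employment 22 ≥ 6 mo; reserves 11.7 ≥ 3 mo → qualifies.
Program B: score 770 ≥ 700; DTI 38.7% > 38%; employment 22 ≥ 18 mo → does not qualify.
Program C: score 770 ≥ 580; DTI 38.7% ≤ 43%; reserves 11.7 ≥ 9 mo → qualifies.
Qualifying: Program A, Program C. Lowest rate is 7.58% → Program C.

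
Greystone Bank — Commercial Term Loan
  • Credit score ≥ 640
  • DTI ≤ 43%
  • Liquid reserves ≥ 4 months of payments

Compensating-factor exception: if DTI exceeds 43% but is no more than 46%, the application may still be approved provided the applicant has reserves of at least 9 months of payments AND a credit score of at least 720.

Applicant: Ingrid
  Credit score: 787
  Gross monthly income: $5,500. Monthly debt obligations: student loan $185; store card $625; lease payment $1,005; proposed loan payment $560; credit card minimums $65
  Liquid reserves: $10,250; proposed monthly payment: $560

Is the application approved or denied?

Credit score 787 ≥ 640 (meets base)
Total debts = (185 + 625 + 1,005 + 560 + 65) = 2,440. DTI = 2,440/5,500 = 44.4% > 43% — standard DTI limit exceeded.
Reserves: 10,250 ÷ 560 = 18.3 months (meets 4-month minimum)
DTI 44.4% is within the 43%–46% exception band; checking compensating factors.
Override check — reserves: 18.3 mo (ok); score: 787 (ok).
Both override conditions satisfied; DTI exception granted.

Approved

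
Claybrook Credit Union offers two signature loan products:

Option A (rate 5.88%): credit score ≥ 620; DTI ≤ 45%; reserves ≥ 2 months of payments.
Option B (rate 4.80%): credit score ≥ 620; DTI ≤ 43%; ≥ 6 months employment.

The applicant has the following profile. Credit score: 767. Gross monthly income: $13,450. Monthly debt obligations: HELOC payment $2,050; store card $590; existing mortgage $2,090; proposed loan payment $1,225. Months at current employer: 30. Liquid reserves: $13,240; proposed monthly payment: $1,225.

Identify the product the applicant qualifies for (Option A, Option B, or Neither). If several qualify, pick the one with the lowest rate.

Option A

Total debts = (2,050 + 590 + 2,090 + 1,225) = 5,955; DTI = 5,955/13,450 = 44.3%.
Reserves = 13,240/1,225 = 10.8 months.
Option A: score 767 ≥ 620; DTI 44.3% ≤ 45%; reserves 10.8 ≥ 2 mo → qualifies.
Option B: score 767 ≥ 620; DTI 44.3% > 43%; employment 30 ≥ 6 mo → does not qualify.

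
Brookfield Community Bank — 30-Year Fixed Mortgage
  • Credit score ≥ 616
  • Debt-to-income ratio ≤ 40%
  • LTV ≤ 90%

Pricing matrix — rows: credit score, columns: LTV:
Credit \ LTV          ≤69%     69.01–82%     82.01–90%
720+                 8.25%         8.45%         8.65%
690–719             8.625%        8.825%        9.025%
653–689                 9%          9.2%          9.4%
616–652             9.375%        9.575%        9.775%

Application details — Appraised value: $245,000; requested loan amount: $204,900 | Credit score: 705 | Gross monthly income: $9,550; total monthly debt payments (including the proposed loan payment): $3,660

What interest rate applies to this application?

9.025%

Credit score 705 ≥ 616; DTI: 3,660 ÷ 9,550 = 38.3%, within the 40% cap
LTV = 204,900/245,000 = 83.6% ≤ 90%
Row: 705 falls in 690–719. Column: 83.6% falls in 82.01–90%. Rate = 9.025%.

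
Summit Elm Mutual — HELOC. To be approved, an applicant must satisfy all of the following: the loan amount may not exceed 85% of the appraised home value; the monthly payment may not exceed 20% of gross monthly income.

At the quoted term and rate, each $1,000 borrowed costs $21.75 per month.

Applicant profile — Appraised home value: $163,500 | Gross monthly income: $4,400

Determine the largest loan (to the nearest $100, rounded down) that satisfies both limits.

Payment cap: 20% × $4,400 = $880/month.
At $21.75 per $1,000, that supports 880/21.75 × 1,000 ≈ $40,459 → $40,400.
LTV cap: 85% × $163,500 = $138,975 → $138,900.
Binding constraint: payment-to-income.

$40,400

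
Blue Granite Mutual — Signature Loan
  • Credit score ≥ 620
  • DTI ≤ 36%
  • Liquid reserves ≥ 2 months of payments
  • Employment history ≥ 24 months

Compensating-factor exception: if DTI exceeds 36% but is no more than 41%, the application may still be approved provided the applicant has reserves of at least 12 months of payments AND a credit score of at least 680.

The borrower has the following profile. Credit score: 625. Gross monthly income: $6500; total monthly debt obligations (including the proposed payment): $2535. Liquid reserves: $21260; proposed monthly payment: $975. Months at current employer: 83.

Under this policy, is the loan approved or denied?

Denied

Credit score 625 ≥ 620 (meets base)
DTI = 2,535/6,500 = 39% > 36% — standard DTI limit exceeded.
Reserves: 21,260 ÷ 975 = 21.8 months (meets 2-month minimum)
Employment 83 ≥ 24 months
39% falls in the override range (36%–41%), so the compensating-factor test applies.
Reserves 21.8 ≥ 12 months; credit score 625 < 680.
Compensating-factor requirement not fully met.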